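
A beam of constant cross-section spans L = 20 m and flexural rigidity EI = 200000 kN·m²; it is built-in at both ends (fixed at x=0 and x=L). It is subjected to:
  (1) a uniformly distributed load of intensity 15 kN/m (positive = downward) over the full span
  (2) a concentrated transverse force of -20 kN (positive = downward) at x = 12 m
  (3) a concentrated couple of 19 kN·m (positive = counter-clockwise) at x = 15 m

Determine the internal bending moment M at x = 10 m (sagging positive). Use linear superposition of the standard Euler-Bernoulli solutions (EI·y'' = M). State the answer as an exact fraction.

M(10) = 891/4 kN·m

Load 1 — uniform load w=15 kN/m over full span:
  M_1 = wLx/2 - wL²/12 - wx²/2 = 15·20·10/2 - 15·20²/12 - 15·10²/2 = 250 kN·m
Load 2 — point force P=-20 kN at a=12 m (b=L-a=8):
  M_2 = Pb²(3a+b)x/L³ - Pab²/L²  [x≤a] = (-20)·8²·(3·12+8)·10/20³ - (-20)·12·8²/20² = -32 kN·m
Load 3 — applied couple M₀=19 kN·m at a=15 m (b=L-a=5):
  M_3 = R_Ax - M_A  [x≤a] with R_A=171/160, M_A=95/16 = (171/160)·10 - (95/16) = 19/4 kN·m
Superposition: M = Σ M_i = 891/4 kN·m ≈ 222.750000 kN·m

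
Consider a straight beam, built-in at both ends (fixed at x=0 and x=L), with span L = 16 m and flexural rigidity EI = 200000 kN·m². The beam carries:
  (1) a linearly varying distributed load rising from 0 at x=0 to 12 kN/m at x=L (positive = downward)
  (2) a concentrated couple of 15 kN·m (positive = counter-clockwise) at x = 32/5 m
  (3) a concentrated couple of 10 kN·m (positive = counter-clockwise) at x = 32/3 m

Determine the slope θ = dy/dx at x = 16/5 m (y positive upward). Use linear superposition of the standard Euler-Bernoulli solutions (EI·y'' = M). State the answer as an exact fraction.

θ(16/5) = -7373/7812500 rad

Load 1 — triangular load w₀=12 kN/m (0→w₀ over full span):
  θ_1 = -w₀(2x(L-x)(L-2x)(x+2L)+x²(L-x)²)/(120LEI) = -12·(2·(16/5)·(16-(16/5))·(16-2·(16/5))·((16/5)+2·16)+(16/5)²·(16-(16/5))²)/(120·16·200000) = -1792/1953125 rad
Load 2 — applied couple M₀=15 kN·m at a=32/5 m (b=L-a=48/5):
  θ_2 = (R_Ax²/2 - M_Ax)/EI  [x≤a] with R_A=27/20, M_A=9/5 = ((27/20)·(16/5)²/2 - (9/5)·(16/5))/200000 = 9/1562500 rad
Load 3 — applied couple M₀=10 kN·m at a=32/3 m (b=L-a=16/3):
  θ_3 = (R_Ax²/2 - M_Ax)/EI  [x≤a] with R_A=5/6, M_A=10/3 = ((5/6)·(16/5)²/2 - (10/3)·(16/5))/200000 = -1/31250 rad
Superposition: θ = Σ θ_i = -7373/7812500 rad ≈ -0.000944 rad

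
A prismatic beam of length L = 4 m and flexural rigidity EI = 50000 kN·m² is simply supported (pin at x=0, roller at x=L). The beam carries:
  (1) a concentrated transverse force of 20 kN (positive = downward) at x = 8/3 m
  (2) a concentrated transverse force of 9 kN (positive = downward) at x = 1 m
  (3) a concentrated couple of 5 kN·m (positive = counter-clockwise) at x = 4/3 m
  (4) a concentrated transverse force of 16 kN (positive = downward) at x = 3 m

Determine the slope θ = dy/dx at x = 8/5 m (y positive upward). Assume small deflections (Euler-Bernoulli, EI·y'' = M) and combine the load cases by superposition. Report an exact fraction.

Load 1 — point force P=20 kN at a=8/3 m (b=L-a=4/3):
  θ_1 = -Pb(L²-b²-3x²)/(6LEI)  [x≤a] = -20·(4/3)·(4²-(4/3)²-3·(8/5)²)/(6·4·50000) = -184/1265625 rad
Load 2 — point force P=9 kN at a=1 m (b=L-a=3):
  θ_2 = -Pa(2L²-6Lx+3x²+a²)/(6LEI)  [x>a] = -9·1·(2·4²-6·4·(8/5)+3·(8/5)²+1²)/(6·4·50000) = -171/10000000 rad
Load 3 — applied couple M₀=5 kN·m at a=4/3 m (b=L-a=8/3):
  θ_3 = (M₀x²/(2L)-M₀(x-a)+C₁)/EI  [x>a] with C₁=M₀(3b²-L²)/(6L)=10/9 = (5·(8/5)²/(2·4)-5·((8/5)-(4/3))+(10/9))/50000 = 31/1125000 rad
Load 4 — point force P=16 kN at a=3 m (b=L-a=1):
  θ_4 = -Pb(L²-b²-3x²)/(6LEI)  [x≤a] = -16·1·(4²-1²-3·(8/5)²)/(6·4·50000) = -61/625000 rad
Superposition: θ = Σ θ_i = -188347/810000000 rad ≈ -0.000233 rad

θ(8/5) = -188347/810000000 rad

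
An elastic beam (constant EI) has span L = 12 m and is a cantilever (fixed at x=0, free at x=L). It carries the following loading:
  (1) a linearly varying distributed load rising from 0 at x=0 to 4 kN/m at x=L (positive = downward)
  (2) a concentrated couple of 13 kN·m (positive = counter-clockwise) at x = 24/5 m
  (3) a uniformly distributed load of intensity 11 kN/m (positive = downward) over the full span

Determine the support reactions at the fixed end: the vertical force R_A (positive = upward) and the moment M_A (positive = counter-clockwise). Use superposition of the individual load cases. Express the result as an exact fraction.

Load 1 — triangular load w₀=4 kN/m (0→w₀ over full span):
  R_A = w₀L/2 = 4·12/2 = 24 kN
  M_A = w₀L²/3 = 4·12²/3 = 192 kN·m
Load 2 — applied couple M₀=13 kN·m at a=24/5 m (b=L-a=36/5):
  R_A = 0 kN
  M_A = -M₀ = -13 kN·m
Load 3 — uniform load w=11 kN/m over full span:
  R_A = wL = 11·12 = 132 kN
  M_A = wL²/2 = 11·12²/2 = 792 kN·m
Superposition: R_A = 156 kN, M_A = 971 kN·m

R_A = 156 kN, M_A = 971 kN·m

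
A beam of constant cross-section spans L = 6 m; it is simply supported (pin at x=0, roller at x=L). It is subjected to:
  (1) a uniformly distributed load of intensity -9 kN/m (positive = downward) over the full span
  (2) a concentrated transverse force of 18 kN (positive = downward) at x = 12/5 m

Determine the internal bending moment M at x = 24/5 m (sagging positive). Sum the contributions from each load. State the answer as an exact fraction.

M(24/5) = -432/25 kN·m

Load 1 — uniform load w=-9 kN/m over full span:
  M_1 = wx(L-x)/2 = (-9)·(24/5)·(6-(24/5))/2 = -648/25 kN·m
Load 2 — point force P=18 kN at a=12/5 m (b=L-a=18/5):
  M_2 = Pa(L-x)/L  [x>a] = 18·(12/5)·(6-(24/5))/6 = 216/25 kN·m
Superposition: M = Σ M_i = -432/25 kN·m ≈ -17.280000 kN·m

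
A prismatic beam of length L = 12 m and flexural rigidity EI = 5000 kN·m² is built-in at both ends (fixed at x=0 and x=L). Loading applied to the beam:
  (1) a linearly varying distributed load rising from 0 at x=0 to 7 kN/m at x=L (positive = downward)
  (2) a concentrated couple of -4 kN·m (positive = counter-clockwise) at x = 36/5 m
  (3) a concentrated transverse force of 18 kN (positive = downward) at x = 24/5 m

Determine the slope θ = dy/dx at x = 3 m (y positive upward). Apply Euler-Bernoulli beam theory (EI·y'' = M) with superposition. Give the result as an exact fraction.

Load 1 — triangular load w₀=7 kN/m (0→w₀ over full span):
  θ_1 = -w₀(2x(L-x)(L-2x)(x+2L)+x²(L-x)²)/(120LEI) = -7·(2·3·(12-3)·(12-2·3)·(3+2·12)+3²·(12-3)²)/(120·12·5000) = -7371/800000 rad
Load 2 — applied couple M₀=-4 kN·m at a=36/5 m (b=L-a=24/5):
  θ_2 = (R_Ax²/2 - M_Ax)/EI  [x≤a] with R_A=-12/25, M_A=-32/25 = ((-12/25)·3²/2 - (-32/25)·3)/5000 = 21/62500 rad
Load 3 — point force P=18 kN at a=24/5 m (b=L-a=36/5):
  θ_3 = -Pb²x(2aL-(3a+b)x)/(2L³EI)  [x≤a] = -18·(36/5)²·3·(2·(24/5)·12-(3·(24/5)+(36/5))·3)/(2·12³·5000) = -5103/625000 rad
Superposition: θ = Σ θ_i = -340851/20000000 rad ≈ -0.017043 rad

θ(3) = -340851/20000000 rad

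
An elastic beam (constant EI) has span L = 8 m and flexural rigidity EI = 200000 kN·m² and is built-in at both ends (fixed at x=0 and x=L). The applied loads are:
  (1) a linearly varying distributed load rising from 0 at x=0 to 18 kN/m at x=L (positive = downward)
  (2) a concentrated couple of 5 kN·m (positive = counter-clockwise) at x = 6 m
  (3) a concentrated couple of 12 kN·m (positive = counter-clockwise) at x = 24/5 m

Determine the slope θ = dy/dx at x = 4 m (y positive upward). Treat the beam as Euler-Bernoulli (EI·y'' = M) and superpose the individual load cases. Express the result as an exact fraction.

θ(4) = -701/40000000 rad

Load 1 — triangular load w₀=18 kN/m (0→w₀ over full span):
  θ_1 = -w₀(2x(L-x)(L-2x)(x+2L)+x²(L-x)²)/(120LEI) = -18·(2·4·(8-4)·(8-2·4)·(4+2·8)+4²·(8-4)²)/(120·8·200000) = -3/125000 rad
Load 2 — applied couple M₀=5 kN·m at a=6 m (b=L-a=2):
  θ_2 = (R_Ax²/2 - M_Ax)/EI  [x≤a] with R_A=45/64, M_A=25/16 = ((45/64)·4²/2 - (25/16)·4)/200000 = -1/320000 rad
Load 3 — applied couple M₀=12 kN·m at a=24/5 m (b=L-a=16/5):
  θ_3 = (R_Ax²/2 - M_Ax)/EI  [x≤a] with R_A=54/25, M_A=96/25 = ((54/25)·4²/2 - (96/25)·4)/200000 = 3/312500 rad
Superposition: θ = Σ θ_i = -701/40000000 rad ≈ -0.000018 rad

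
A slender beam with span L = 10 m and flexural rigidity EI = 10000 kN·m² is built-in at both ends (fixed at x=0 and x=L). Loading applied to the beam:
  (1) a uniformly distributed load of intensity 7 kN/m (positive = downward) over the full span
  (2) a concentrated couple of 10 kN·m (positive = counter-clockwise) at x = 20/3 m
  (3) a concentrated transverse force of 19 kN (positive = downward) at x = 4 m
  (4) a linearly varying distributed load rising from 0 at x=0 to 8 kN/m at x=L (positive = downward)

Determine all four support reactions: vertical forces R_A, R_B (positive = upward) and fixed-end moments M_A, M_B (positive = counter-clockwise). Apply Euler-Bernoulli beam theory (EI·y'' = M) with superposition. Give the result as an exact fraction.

R_A = 22742/375 kN, M_A = 8677/75 kN·m, R_B = 25633/375 kN, M_B = -8743/75 kN·m

Load 1 — uniform load w=7 kN/m over full span:
  R_A = wL/2 = 7·10/2 = 35 kN
  M_A = wL²/12 = 7·10²/12 = 175/3 kN·m
  R_B = wL/2 = 7·10/2 = 35 kN
  M_B = -wL²/12 = -7·10²/12 = -175/3 kN·m
Load 2 — applied couple M₀=10 kN·m at a=20/3 m (b=L-a=10/3):
  R_A = 6M₀ab/L³ = 6·10·(20/3)·(10/3)/10³ = 4/3 kN
  M_A = M₀b(2a-b)/L² = 10·(10/3)·(2·(20/3)-(10/3))/10² = 10/3 kN·m
  R_B = -6M₀ab/L³ = -6·10·(20/3)·(10/3)/10³ = -4/3 kN
  M_B = M₀a(2b-a)/L² = 10·(20/3)·(2·(10/3)-(20/3))/10² = 0 kN·m
Load 3 — point force P=19 kN at a=4 m (b=L-a=6):
  R_A = Pb²(3a+b)/L³ = 19·6²·(3·4+6)/10³ = 1539/125 kN
  M_A = Pab²/L² = 19·4·6²/10² = 684/25 kN·m
  R_B = Pa²(a+3b)/L³ = 19·4²·(4+3·6)/10³ = 836/125 kN
  M_B = -Pa²b/L² = -19·4²·6/10² = -456/25 kN·m
Load 4 — triangular load w₀=8 kN/m (0→w₀ over full span):
  R_A = 3w₀L/20 = 3·8·10/20 = 12 kN
  M_A = w₀L²/30 = 8·10²/30 = 80/3 kN·m
  R_B = 7w₀L/20 = 7·8·10/20 = 28 kN
  M_B = -w₀L²/20 = -8·10²/20 = -40 kN·m
Superposition: R_A = 22742/375 kN, M_A = 8677/75 kN·m, R_B = 25633/375 kN, M_B = -8743/75 kN·m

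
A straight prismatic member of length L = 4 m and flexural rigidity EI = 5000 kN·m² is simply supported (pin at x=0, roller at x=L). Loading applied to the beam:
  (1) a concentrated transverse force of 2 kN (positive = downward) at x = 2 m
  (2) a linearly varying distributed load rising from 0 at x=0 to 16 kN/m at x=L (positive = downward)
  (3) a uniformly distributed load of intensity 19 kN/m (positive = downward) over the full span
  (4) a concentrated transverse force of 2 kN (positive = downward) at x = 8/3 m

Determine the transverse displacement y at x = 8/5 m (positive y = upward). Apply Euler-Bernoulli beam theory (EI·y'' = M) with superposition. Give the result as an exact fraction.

Load 1 — point force P=2 kN at a=2 m (b=L-a=2):
  y_1 = -Pbx(L²-b²-x²)/(6LEI)  [x≤a] = -2·2·(8/5)·(4²-2²-(8/5)²)/(6·4·5000) = -118/234375 m
Load 2 — triangular load w₀=16 kN/m (0→w₀ over full span):
  y_2 = -w₀x(7L⁴-10L²x²+3x⁴)/(360LEI) = -16·(8/5)·(7·4⁴-10·4²·(8/5)²+3·(8/5)⁴)/(360·4·5000) = -146048/29296875 m
Load 3 — uniform load w=19 kN/m over full span:
  y_3 = -wx(L³-2Lx²+x³)/(24EI) = -19·(8/5)·(4³-2·4·(8/5)²+(8/5)³)/(24·5000) = -4712/390625 m
Load 4 — point force P=2 kN at a=8/3 m (b=L-a=4/3):
  y_4 = -Pbx(L²-b²-x²)/(6LEI)  [x≤a] = -2·(4/3)·(8/5)·(4²-(4/3)²-(8/5)²)/(6·4·5000) = -2624/6328125 m
Superposition: y = Σ y_i = -14211346/791015625 m ≈ -0.017966 m

y(8/5) = -14211346/791015625 m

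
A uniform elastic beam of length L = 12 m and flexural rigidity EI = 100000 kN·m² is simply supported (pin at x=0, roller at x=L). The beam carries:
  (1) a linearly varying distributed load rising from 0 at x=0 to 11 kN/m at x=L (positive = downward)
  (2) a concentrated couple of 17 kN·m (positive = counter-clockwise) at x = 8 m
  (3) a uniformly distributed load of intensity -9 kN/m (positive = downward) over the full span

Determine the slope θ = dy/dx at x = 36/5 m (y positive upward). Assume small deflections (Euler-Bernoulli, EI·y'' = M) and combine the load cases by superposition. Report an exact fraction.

θ(36/5) = -74773/93750000 rad

Load 1 — triangular load w₀=11 kN/m (0→w₀ over full span):
  θ_1 = -w₀(7L⁴-30L²x²+15x⁴)/(360LEI) = -11·(7·12⁴-30·12²·(36/5)²+15·(36/5)⁴)/(360·12·100000) = 1914/1953125 rad
Load 2 — applied couple M₀=17 kN·m at a=8 m (b=L-a=4):
  θ_2 = (M₀x²/(2L)+C₁)/EI  [x≤a] with C₁=M₀(3b²-L²)/(6L)=-68/3 = (17·(36/5)²/(2·12)+(-68/3))/100000 = 527/3750000 rad
Load 3 — uniform load w=-9 kN/m over full span:
  θ_3 = -w(L³-6Lx²+4x³)/(24EI) = -(-9)·(12³-6·12·(36/5)²+4·(36/5)³)/(24·100000) = -2997/1562500 rad
Superposition: θ = Σ θ_i = -74773/93750000 rad ≈ -0.000798 rad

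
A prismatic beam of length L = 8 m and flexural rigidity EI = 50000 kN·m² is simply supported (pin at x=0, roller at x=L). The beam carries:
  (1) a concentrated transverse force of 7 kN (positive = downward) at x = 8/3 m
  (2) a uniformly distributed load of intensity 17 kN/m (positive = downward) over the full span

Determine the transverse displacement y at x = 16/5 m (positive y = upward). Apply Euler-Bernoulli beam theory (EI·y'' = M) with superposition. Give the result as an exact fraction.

Load 1 — point force P=7 kN at a=8/3 m (b=L-a=16/3):
  y_1 = -Pa(L-x)(2Lx-a²-x²)/(6LEI)  [x>a] = -7·(8/3)·(8-(16/5))·(2·8·(16/5)-(8/3)²-(16/5)²)/(6·8·50000) = -13328/10546875 m
Load 2 — uniform load w=17 kN/m over full span:
  y_2 = -wx(L³-2Lx²+x³)/(24EI) = -17·(16/5)·(8³-2·8·(16/5)²+(16/5)³)/(24·50000) = -33728/1953125 m
Superposition: y = Σ y_i = -977296/52734375 m ≈ -0.018532 m

y(16/5) = -977296/52734375 m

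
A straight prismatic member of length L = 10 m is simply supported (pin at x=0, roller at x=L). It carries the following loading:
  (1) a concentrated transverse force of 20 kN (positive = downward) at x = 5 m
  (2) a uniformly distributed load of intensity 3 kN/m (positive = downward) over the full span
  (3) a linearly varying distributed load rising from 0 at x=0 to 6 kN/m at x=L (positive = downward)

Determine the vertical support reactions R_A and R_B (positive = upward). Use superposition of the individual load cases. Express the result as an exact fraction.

R_A = 35 kN, R_B = 45 kN

Load 1 — point force P=20 kN at a=5 m (b=L-a=5):
  R_A = Pb/L = 20·5/10 = 10 kN
  R_B = Pa/L = 20·5/10 = 10 kN
Load 2 — uniform load w=3 kN/m over full span:
  R_A = wL/2 = 3·10/2 = 15 kN
  R_B = wL/2 = 3·10/2 = 15 kN
Load 3 — triangular load w₀=6 kN/m (0→w₀ over full span):
  R_A = w₀L/6 = 6·10/6 = 10 kN
  R_B = w₀L/3 = 6·10/3 = 20 kN
Superposition: R_A = 35 kN, R_B = 45 kN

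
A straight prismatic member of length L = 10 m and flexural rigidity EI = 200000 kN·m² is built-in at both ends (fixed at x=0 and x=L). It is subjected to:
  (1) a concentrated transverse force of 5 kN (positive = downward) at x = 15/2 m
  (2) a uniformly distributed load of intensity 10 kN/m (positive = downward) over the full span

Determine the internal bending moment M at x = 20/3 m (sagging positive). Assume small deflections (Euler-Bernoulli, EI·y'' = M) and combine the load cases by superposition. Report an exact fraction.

Load 1 — point force P=5 kN at a=15/2 m (b=L-a=5/2):
  M_1 = Pb²(3a+b)x/L³ - Pab²/L²  [x≤a] = 5·(5/2)²·(3·(15/2)+(5/2))·(20/3)/10³ - 5·(15/2)·(5/2)²/10² = 275/96 kN·m
Load 2 — uniform load w=10 kN/m over full span:
  M_2 = wLx/2 - wL²/12 - wx²/2 = 10·10·(20/3)/2 - 10·10²/12 - 10·(20/3)²/2 = 250/9 kN·m
Superposition: M = Σ M_i = 8825/288 kN·m ≈ 30.642361 kN·m

M(20/3) = 8825/288 kN·m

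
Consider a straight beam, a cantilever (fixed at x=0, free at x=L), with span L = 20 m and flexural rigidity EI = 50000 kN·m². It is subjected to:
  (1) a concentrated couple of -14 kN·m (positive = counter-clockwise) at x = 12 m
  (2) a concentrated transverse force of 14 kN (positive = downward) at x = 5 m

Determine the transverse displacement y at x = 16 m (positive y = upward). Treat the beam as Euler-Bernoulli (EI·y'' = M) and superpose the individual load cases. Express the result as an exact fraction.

Load 1 — applied couple M₀=-14 kN·m at a=12 m (b=L-a=8):
  y_1 = M₀a(2x-a)/(2EI)  [x>a] = (-14)·12·(2·16-12)/(2·50000) = -21/625 m
Load 2 — point force P=14 kN at a=5 m (b=L-a=15):
  y_2 = -Pa²(3x-a)/(6EI)  [x>a] = -14·5²·(3·16-5)/(6·50000) = -301/6000 m
Superposition: y = Σ y_i = -2513/30000 m ≈ -0.083767 m

y(16) = -2513/30000 m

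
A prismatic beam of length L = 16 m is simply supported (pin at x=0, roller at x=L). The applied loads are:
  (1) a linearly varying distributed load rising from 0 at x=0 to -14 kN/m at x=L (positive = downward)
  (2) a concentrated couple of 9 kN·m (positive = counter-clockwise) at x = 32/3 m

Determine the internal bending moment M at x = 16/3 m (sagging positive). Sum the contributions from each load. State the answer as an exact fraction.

Load 1 — triangular load w₀=-14 kN/m (0→w₀ over full span):
  M_1 = w₀Lx/6 - w₀x³/(6L) = (-14)·16·(16/3)/6 - (-14)·(16/3)³/(6·16) = -14336/81 kN·m
Load 2 — applied couple M₀=9 kN·m at a=32/3 m (b=L-a=16/3):
  M_2 = M₀x/L  [x≤a] = 9·(16/3)/16 = 3 kN·m
Superposition: M = Σ M_i = -14093/81 kN·m ≈ -173.987654 kN·m

M(16/3) = -14093/81 kN·m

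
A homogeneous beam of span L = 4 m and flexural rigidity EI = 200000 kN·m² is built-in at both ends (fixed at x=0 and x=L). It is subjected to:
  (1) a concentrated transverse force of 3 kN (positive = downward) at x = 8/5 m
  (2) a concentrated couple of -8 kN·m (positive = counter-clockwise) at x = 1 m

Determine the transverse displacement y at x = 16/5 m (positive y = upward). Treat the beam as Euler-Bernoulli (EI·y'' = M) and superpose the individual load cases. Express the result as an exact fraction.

y(16/5) = -3463/781250000 m

Load 1 — point force P=3 kN at a=8/5 m (b=L-a=12/5):
  y_1 = -Pa²(L-x)²(3bL-(3b+a)(L-x))/(6L³EI)  [x>a] = -3·(8/5)²·(4-(16/5))²·(3·(12/5)·4-(3·(12/5)+(8/5))·(4-(16/5)))/(6·4³·200000) = -68/48828125 m
Load 2 — applied couple M₀=-8 kN·m at a=1 m (b=L-a=3):
  y_2 = (R_Ax³/6 - M_Ax²/2 - M₀(x-a)²/2)/EI  [x>a] with R_A=-9/4, M_A=3/2 = ((-9/4)·(16/5)³/6 - (3/2)·(16/5)²/2 - (-8)·((16/5)-1)²/2)/200000 = -19/6250000 m
Superposition: y = Σ y_i = -3463/781250000 m ≈ -0.000004 m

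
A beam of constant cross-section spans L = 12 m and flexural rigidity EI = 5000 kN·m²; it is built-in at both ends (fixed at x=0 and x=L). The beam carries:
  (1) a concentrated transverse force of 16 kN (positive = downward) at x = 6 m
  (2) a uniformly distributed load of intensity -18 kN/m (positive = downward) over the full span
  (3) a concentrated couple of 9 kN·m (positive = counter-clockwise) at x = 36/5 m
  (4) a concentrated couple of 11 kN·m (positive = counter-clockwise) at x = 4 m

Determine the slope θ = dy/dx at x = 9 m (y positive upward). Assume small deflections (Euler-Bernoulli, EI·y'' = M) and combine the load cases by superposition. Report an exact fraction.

Load 1 — point force P=16 kN at a=6 m (b=L-a=6):
  θ_1 = Pa²(L-x)(2bL-(3b+a)(L-x))/(2L³EI)  [x>a] = 16·6²·(12-9)·(2·6·12-(3·6+6)·(12-9))/(2·12³·5000) = 9/1250 rad
Load 2 — uniform load w=-18 kN/m over full span:
  θ_2 = -wx(L-x)(L-2x)/(12EI) = -(-18)·9·(12-9)·(12-2·9)/(12·5000) = -243/5000 rad
Load 3 — applied couple M₀=9 kN·m at a=36/5 m (b=L-a=24/5):
  θ_3 = (R_Ax²/2 - M_Ax - M₀(x-a))/EI  [x>a] with R_A=27/25, M_A=72/25 = ((27/25)·9²/2 - (72/25)·9 - 9·(9-(36/5)))/5000 = 81/250000 rad
Load 4 — applied couple M₀=11 kN·m at a=4 m (b=L-a=8):
  θ_4 = (R_Ax²/2 - M_Ax - M₀(x-a))/EI  [x>a] with R_A=11/9, M_A=0 = ((11/9)·9²/2 - 0·9 - 11·(9-4))/5000 = -11/10000 rad
Superposition: θ = Σ θ_i = -659/15625 rad ≈ -0.042176 rad

θ(9) = -659/15625 rad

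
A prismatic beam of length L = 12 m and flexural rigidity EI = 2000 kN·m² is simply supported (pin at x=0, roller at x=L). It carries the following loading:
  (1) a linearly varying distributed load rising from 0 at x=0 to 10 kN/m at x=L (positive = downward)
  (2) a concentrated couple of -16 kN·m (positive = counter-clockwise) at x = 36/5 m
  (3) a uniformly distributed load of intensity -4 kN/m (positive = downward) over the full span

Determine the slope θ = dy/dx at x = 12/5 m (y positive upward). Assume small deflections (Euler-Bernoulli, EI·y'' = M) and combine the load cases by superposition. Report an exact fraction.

Load 1 — triangular load w₀=10 kN/m (0→w₀ over full span):
  θ_1 = -w₀(7L⁴-30L²x²+15x⁴)/(360LEI) = -10·(7·12⁴-30·12²·(12/5)²+15·(12/5)⁴)/(360·12·2000) = -2184/15625 rad
Load 2 — applied couple M₀=-16 kN·m at a=36/5 m (b=L-a=24/5):
  θ_2 = (M₀x²/(2L)+C₁)/EI  [x≤a] with C₁=M₀(3b²-L²)/(6L)=416/25 = ((-16)·(12/5)²/(2·12)+(416/25))/2000 = 4/625 rad
Load 3 — uniform load w=-4 kN/m over full span:
  θ_3 = -w(L³-6Lx²+4x³)/(24EI) = -(-4)·(12³-6·12·(12/5)²+4·(12/5)³)/(24·2000) = 1782/15625 rad
Superposition: θ = Σ θ_i = -302/15625 rad ≈ -0.019328 rad

θ(12/5) = -302/15625 rad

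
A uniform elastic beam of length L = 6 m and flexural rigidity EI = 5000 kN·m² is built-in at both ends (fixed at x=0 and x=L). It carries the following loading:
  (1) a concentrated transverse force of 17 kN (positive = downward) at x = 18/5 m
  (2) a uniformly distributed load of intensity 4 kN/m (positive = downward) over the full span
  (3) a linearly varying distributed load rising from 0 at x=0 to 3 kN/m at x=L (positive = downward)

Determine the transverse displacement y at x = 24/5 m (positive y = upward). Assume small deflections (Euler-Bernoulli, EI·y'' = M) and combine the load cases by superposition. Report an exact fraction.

Load 1 — point force P=17 kN at a=18/5 m (b=L-a=12/5):
  y_1 = -Pa²(L-x)²(3bL-(3b+a)(L-x))/(6L³EI)  [x>a] = -17·(18/5)²·(6-(24/5))²·(3·(12/5)·6-(3·(12/5)+(18/5))·(6-(24/5)))/(6·6³·5000) = -28917/19531250 m
Load 2 — uniform load w=4 kN/m over full span:
  y_2 = -wx²(L-x)²/(24EI) = -4·(24/5)²·(6-(24/5))²/(24·5000) = -432/390625 m
Load 3 — triangular load w₀=3 kN/m (0→w₀ over full span):
  y_3 = -w₀x²(L-x)²(x+2L)/(120LEI) = -3·(24/5)²·(6-(24/5))²·((24/5)+2·6)/(120·6·5000) = -4536/9765625 m
Superposition: y = Σ y_i = -59589/19531250 m ≈ -0.003051 m

y(24/5) = -59589/19531250 m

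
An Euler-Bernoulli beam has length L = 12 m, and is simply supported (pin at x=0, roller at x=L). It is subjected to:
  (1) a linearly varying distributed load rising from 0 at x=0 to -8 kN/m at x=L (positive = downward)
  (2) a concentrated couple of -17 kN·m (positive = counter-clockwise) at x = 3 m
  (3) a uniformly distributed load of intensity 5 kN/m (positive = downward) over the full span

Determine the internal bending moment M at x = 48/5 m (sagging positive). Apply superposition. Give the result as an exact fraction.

M(48/5) = 713/125 kN·m

Load 1 — triangular load w₀=-8 kN/m (0→w₀ over full span):
  M_1 = w₀Lx/6 - w₀x³/(6L) = (-8)·12·(48/5)/6 - (-8)·(48/5)³/(6·12) = -6912/125 kN·m
Load 2 — applied couple M₀=-17 kN·m at a=3 m (b=L-a=9):
  M_2 = M₀x/L - M₀  [x>a] = (-17)·(48/5)/12 - (-17) = 17/5 kN·m
Load 3 — uniform load w=5 kN/m over full span:
  M_3 = wx(L-x)/2 = 5·(48/5)·(12-(48/5))/2 = 288/5 kN·m
Superposition: M = Σ M_i = 713/125 kN·m ≈ 5.704000 kN·m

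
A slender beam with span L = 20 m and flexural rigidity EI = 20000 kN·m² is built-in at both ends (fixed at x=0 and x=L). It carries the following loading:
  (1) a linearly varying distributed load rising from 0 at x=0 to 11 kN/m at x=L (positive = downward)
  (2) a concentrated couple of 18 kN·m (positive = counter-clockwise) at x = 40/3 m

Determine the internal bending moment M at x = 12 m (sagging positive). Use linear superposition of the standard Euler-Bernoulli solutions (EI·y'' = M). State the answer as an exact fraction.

M(12) = 298/3 kN·m

Load 1 — triangular load w₀=11 kN/m (0→w₀ over full span):
  M_1 = 3w₀Lx/20 - w₀L²/30 - w₀x³/(6L) = 3·11·20·12/20 - 11·20²/30 - 11·12³/(6·20) = 1364/15 kN·m
Load 2 — applied couple M₀=18 kN·m at a=40/3 m (b=L-a=20/3):
  M_2 = R_Ax - M_A  [x≤a] with R_A=6/5, M_A=6 = (6/5)·12 - 6 = 42/5 kN·m
Superposition: M = Σ M_i = 298/3 kN·m ≈ 99.333333 kN·m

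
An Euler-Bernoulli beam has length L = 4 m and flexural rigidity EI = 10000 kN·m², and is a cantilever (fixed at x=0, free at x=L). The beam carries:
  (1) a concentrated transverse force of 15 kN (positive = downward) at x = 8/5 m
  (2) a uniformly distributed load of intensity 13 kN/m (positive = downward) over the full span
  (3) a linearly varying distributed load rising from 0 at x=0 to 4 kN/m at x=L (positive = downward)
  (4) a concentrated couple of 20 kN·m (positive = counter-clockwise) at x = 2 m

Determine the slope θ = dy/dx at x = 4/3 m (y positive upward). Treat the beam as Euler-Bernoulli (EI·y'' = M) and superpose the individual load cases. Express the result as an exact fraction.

θ(4/3) = -3373/303750 rad

Load 1 — point force P=15 kN at a=8/5 m (b=L-a=12/5):
  θ_1 = -Px(2a-x)/(2EI)  [x≤a] = -15·(4/3)·(2·(8/5)-(4/3))/(2·10000) = -7/3750 rad
Load 2 — uniform load w=13 kN/m over full span:
  θ_2 = -wx(x²-3Lx+3L²)/(6EI) = -13·(4/3)·((4/3)²-3·4·(4/3)+3·4²)/(6·10000) = -494/50625 rad
Load 3 — triangular load w₀=4 kN/m (0→w₀ over full span):
  θ_3 = (w₀Lx²/4-w₀L²x/3-w₀x⁴/(24L))/EI = (4·4·(4/3)²/4-4·4²·(4/3)/3-4·(4/3)⁴/(24·4))/10000 = -326/151875 rad
Load 4 — applied couple M₀=20 kN·m at a=2 m (b=L-a=2):
  θ_4 = M₀x/EI  [x≤a] = 20·(4/3)/10000 = 1/375 rad
Superposition: θ = Σ θ_i = -3373/303750 rad ≈ -0.011105 rad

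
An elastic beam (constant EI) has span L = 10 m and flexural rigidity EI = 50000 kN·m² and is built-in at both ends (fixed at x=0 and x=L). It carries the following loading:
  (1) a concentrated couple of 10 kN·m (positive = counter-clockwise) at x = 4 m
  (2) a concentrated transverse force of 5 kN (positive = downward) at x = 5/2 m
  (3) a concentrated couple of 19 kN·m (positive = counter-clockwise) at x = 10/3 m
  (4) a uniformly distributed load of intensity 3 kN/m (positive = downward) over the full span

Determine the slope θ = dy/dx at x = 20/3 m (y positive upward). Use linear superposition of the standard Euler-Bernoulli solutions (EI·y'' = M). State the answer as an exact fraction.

θ(20/3) = 1327/5400000 rad

Load 1 — applied couple M₀=10 kN·m at a=4 m (b=L-a=6):
  θ_1 = (R_Ax²/2 - M_Ax - M₀(x-a))/EI  [x>a] with R_A=36/25, M_A=6/5 = ((36/25)·(20/3)²/2 - (6/5)·(20/3) - 10·((20/3)-4))/50000 = -1/18750 rad
Load 2 — point force P=5 kN at a=5/2 m (b=L-a=15/2):
  θ_2 = Pa²(L-x)(2bL-(3b+a)(L-x))/(2L³EI)  [x>a] = 5·(5/2)²·(10-(20/3))·(2·(15/2)·10-(3·(15/2)+(5/2))·(10-(20/3)))/(2·10³·50000) = 1/14400 rad
Load 3 — applied couple M₀=19 kN·m at a=10/3 m (b=L-a=20/3):
  θ_3 = (R_Ax²/2 - M_Ax - M₀(x-a))/EI  [x>a] with R_A=38/15, M_A=0 = ((38/15)·(20/3)²/2 - 0·(20/3) - 19·((20/3)-(10/3)))/50000 = -19/135000 rad
Load 4 — uniform load w=3 kN/m over full span:
  θ_4 = -wx(L-x)(L-2x)/(12EI) = -3·(20/3)·(10-(20/3))·(10-2·(20/3))/(12·50000) = 1/2700 rad
Superposition: θ = Σ θ_i = 1327/5400000 rad ≈ 0.000246 rad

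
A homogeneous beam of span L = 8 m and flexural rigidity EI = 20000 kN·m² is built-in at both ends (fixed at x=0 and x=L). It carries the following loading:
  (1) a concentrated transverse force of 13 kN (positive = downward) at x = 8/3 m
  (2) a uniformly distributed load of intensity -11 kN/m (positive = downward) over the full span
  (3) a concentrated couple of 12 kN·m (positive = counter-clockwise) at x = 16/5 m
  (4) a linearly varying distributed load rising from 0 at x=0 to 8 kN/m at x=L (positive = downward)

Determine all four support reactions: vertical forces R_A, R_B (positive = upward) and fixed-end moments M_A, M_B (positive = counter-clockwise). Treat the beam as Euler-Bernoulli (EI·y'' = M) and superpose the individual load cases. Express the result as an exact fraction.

Load 1 — point force P=13 kN at a=8/3 m (b=L-a=16/3):
  R_A = Pb²(3a+b)/L³ = 13·(16/3)²·(3·(8/3)+(16/3))/8³ = 260/27 kN
  M_A = Pab²/L² = 13·(8/3)·(16/3)²/8² = 416/27 kN·m
  R_B = Pa²(a+3b)/L³ = 13·(8/3)²·((8/3)+3·(16/3))/8³ = 91/27 kN
  M_B = -Pa²b/L² = -13·(8/3)²·(16/3)/8² = -208/27 kN·m
Load 2 — uniform load w=-11 kN/m over full span:
  R_A = wL/2 = (-11)·8/2 = -44 kN
  M_A = wL²/12 = (-11)·8²/12 = -176/3 kN·m
  R_B = wL/2 = (-11)·8/2 = -44 kN
  M_B = -wL²/12 = -(-11)·8²/12 = 176/3 kN·m
Load 3 — applied couple M₀=12 kN·m at a=16/5 m (b=L-a=24/5):
  R_A = 6M₀ab/L³ = 6·12·(16/5)·(24/5)/8³ = 54/25 kN
  M_A = M₀b(2a-b)/L² = 12·(24/5)·(2·(16/5)-(24/5))/8² = 36/25 kN·m
  R_B = -6M₀ab/L³ = -6·12·(16/5)·(24/5)/8³ = -54/25 kN
  M_B = M₀a(2b-a)/L² = 12·(16/5)·(2·(24/5)-(16/5))/8² = 96/25 kN·m
Load 4 — triangular load w₀=8 kN/m (0→w₀ over full span):
  R_A = 3w₀L/20 = 3·8·8/20 = 48/5 kN
  M_A = w₀L²/30 = 8·8²/30 = 256/15 kN·m
  R_B = 7w₀L/20 = 7·8·8/20 = 112/5 kN
  M_B = -w₀L²/20 = -8·8²/20 = -128/5 kN·m
Superposition: R_A = -15262/675 kN, M_A = -16708/675 kN·m, R_B = -13763/675 kN, M_B = 19712/675 kN·m

R_A = -15262/675 kN, M_A = -16708/675 kN·m, R_B = -13763/675 kN, M_B = 19712/675 kN·m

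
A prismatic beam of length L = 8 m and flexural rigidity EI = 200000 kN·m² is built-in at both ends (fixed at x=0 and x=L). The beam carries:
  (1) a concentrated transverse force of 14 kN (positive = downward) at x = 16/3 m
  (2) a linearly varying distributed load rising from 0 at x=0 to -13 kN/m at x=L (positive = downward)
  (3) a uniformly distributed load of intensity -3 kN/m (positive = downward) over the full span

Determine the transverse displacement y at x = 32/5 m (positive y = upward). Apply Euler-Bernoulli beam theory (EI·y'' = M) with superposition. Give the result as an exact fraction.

Load 1 — point force P=14 kN at a=16/3 m (b=L-a=8/3):
  y_1 = -Pa²(L-x)²(3bL-(3b+a)(L-x))/(6L³EI)  [x>a] = -14·(16/3)²·(8-(32/5))²·(3·(8/3)·8-(3·(8/3)+(16/3))·(8-(32/5)))/(6·8³·200000) = -448/6328125 m
Load 2 — triangular load w₀=-13 kN/m (0→w₀ over full span):
  y_2 = -w₀x²(L-x)²(x+2L)/(120LEI) = -(-13)·(32/5)²·(8-(32/5))²·((32/5)+2·8)/(120·8·200000) = 23296/146484375 m
Load 3 — uniform load w=-3 kN/m over full span:
  y_3 = -wx²(L-x)²/(24EI) = -(-3)·(32/5)²·(8-(32/5))²/(24·200000) = 128/1953125 m
Superposition: y = Σ y_i = 608192/3955078125 m ≈ 0.000154 m

y(32/5) = 608192/3955078125 m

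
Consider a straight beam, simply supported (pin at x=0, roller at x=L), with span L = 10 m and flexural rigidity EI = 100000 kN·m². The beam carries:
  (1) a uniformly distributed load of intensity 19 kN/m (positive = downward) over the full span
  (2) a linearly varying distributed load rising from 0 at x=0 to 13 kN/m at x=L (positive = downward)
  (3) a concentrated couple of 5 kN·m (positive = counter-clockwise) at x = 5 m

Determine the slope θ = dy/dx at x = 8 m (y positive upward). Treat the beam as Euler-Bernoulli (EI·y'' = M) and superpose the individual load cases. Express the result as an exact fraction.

θ(8) = 152029/18000000 rad

Load 1 — uniform load w=19 kN/m over full span:
  θ_1 = -w(L³-6Lx²+4x³)/(24EI) = -19·(10³-6·10·8²+4·8³)/(24·100000) = 627/100000 rad
Load 2 — triangular load w₀=13 kN/m (0→w₀ over full span):
  θ_2 = -w₀(7L⁴-30L²x²+15x⁴)/(360LEI) = -13·(7·10⁴-30·10²·8²+15·8⁴)/(360·10·100000) = 9841/4500000 rad
Load 3 — applied couple M₀=5 kN·m at a=5 m (b=L-a=5):
  θ_3 = (M₀x²/(2L)-M₀(x-a)+C₁)/EI  [x>a] with C₁=M₀(3b²-L²)/(6L)=-25/12 = (5·8²/(2·10)-5·(8-5)+(-25/12))/100000 = -13/1200000 rad
Superposition: θ = Σ θ_i = 152029/18000000 rad ≈ 0.008446 rad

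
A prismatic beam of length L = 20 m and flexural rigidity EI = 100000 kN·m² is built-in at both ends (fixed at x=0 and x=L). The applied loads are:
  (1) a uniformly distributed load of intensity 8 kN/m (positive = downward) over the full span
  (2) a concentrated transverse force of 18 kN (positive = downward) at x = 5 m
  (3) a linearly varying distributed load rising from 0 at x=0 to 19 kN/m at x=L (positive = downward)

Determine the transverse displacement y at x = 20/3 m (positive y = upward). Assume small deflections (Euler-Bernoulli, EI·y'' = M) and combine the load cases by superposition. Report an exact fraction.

Load 1 — uniform load w=8 kN/m over full span:
  y_1 = -wx²(L-x)²/(24EI) = -8·(20/3)²·(20-(20/3))²/(24·100000) = -32/1215 m
Load 2 — point force P=18 kN at a=5 m (b=L-a=15):
  y_2 = -Pa²(L-x)²(3bL-(3b+a)(L-x))/(6L³EI)  [x>a] = -18·5²·(20-(20/3))²·(3·15·20-(3·15+5)·(20-(20/3)))/(6·20³·100000) = -7/1800 m
Load 3 — triangular load w₀=19 kN/m (0→w₀ over full span):
  y_3 = -w₀x²(L-x)²(x+2L)/(120LEI) = -19·(20/3)²·(20-(20/3))²·((20/3)+2·20)/(120·20·100000) = -532/18225 m
Superposition: y = Σ y_i = -8663/145800 m ≈ -0.059417 m

y(20/3) = -8663/145800 m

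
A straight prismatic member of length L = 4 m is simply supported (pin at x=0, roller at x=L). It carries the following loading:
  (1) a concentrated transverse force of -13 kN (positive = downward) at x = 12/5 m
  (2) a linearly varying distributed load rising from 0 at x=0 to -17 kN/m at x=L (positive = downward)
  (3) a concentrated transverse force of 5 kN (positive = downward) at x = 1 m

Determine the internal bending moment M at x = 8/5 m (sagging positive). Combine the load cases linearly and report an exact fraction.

Load 1 — point force P=-13 kN at a=12/5 m (b=L-a=8/5):
  M_1 = Pbx/L  [x≤a] = (-13)·(8/5)·(8/5)/4 = -208/25 kN·m
Load 2 — triangular load w₀=-17 kN/m (0→w₀ over full span):
  M_2 = w₀Lx/6 - w₀x³/(6L) = (-17)·4·(8/5)/6 - (-17)·(8/5)³/(6·4) = -1904/125 kN·m
Load 3 — point force P=5 kN at a=1 m (b=L-a=3):
  M_3 = Pa(L-x)/L  [x>a] = 5·1·(4-(8/5))/4 = 3 kN·m
Superposition: M = Σ M_i = -2569/125 kN·m ≈ -20.552000 kN·m

M(8/5) = -2569/125 kN·m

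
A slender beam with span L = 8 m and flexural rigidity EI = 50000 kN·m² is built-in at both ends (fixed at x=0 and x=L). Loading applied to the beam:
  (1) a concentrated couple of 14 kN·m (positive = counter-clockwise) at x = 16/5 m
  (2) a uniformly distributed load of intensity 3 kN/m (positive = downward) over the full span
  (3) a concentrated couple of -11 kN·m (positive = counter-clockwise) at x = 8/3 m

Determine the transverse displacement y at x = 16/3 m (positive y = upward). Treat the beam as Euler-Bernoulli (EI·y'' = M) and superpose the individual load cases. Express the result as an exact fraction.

y(16/3) = -9326/18984375 m

Load 1 — applied couple M₀=14 kN·m at a=16/5 m (b=L-a=24/5):
  y_1 = (R_Ax³/6 - M_Ax²/2 - M₀(x-a)²/2)/EI  [x>a] with R_A=63/25, M_A=42/25 = ((63/25)·(16/3)³/6 - (42/25)·(16/3)²/2 - 14·((16/3)-(16/5))²/2)/50000 = 112/703125 m
Load 2 — uniform load w=3 kN/m over full span:
  y_2 = -wx²(L-x)²/(24EI) = -3·(16/3)²·(8-(16/3))²/(24·50000) = -128/253125 m
Load 3 — applied couple M₀=-11 kN·m at a=8/3 m (b=L-a=16/3):
  y_3 = (R_Ax³/6 - M_Ax²/2 - M₀(x-a)²/2)/EI  [x>a] with R_A=-11/6, M_A=0 = ((-11/6)·(16/3)³/6 - 0·(16/3)²/2 - (-11)·((16/3)-(8/3))²/2)/50000 = -22/151875 m
Superposition: y = Σ y_i = -9326/18984375 m ≈ -0.000491 m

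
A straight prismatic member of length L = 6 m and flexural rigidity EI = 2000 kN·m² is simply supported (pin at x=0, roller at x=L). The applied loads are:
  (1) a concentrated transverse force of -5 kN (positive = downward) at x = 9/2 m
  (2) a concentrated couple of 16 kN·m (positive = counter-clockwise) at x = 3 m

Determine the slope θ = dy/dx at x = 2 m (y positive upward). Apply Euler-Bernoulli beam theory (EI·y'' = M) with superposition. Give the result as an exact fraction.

θ(2) = 563/192000 rad

Load 1 — point force P=-5 kN at a=9/2 m (b=L-a=3/2):
  θ_1 = -Pb(L²-b²-3x²)/(6LEI)  [x≤a] = -(-5)·(3/2)·(6²-(3/2)²-3·2²)/(6·6·2000) = 29/12800 rad
Load 2 — applied couple M₀=16 kN·m at a=3 m (b=L-a=3):
  θ_2 = (M₀x²/(2L)+C₁)/EI  [x≤a] with C₁=M₀(3b²-L²)/(6L)=-4 = (16·2²/(2·6)+(-4))/2000 = 1/1500 rad
Superposition: θ = Σ θ_i = 563/192000 rad ≈ 0.002932 rad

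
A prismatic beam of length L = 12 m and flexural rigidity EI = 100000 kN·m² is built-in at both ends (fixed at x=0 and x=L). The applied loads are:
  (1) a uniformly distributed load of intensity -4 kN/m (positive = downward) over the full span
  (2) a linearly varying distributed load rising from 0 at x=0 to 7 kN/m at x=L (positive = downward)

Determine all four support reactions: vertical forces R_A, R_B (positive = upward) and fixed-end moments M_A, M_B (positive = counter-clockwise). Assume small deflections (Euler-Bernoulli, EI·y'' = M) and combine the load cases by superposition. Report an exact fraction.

R_A = -57/5 kN, M_A = -72/5 kN·m, R_B = 27/5 kN, M_B = -12/5 kN·m

Load 1 — uniform load w=-4 kN/m over full span:
  R_A = wL/2 = (-4)·12/2 = -24 kN
  M_A = wL²/12 = (-4)·12²/12 = -48 kN·m
  R_B = wL/2 = (-4)·12/2 = -24 kN
  M_B = -wL²/12 = -(-4)·12²/12 = 48 kN·m
Load 2 — triangular load w₀=7 kN/m (0→w₀ over full span):
  R_A = 3w₀L/20 = 3·7·12/20 = 63/5 kN
  M_A = w₀L²/30 = 7·12²/30 = 168/5 kN·m
  R_B = 7w₀L/20 = 7·7·12/20 = 147/5 kN
  M_B = -w₀L²/20 = -7·12²/20 = -252/5 kN·m
Superposition: R_A = -57/5 kN, M_A = -72/5 kN·m, R_B = 27/5 kN, M_B = -12/5 kN·m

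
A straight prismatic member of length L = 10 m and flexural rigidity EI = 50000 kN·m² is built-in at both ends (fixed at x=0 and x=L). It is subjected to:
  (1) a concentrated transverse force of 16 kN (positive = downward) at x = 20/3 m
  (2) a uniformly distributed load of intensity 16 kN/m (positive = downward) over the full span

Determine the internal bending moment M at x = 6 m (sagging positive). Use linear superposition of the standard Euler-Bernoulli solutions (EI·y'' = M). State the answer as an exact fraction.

M(6) = 1936/27 kN·m

Load 1 — point force P=16 kN at a=20/3 m (b=L-a=10/3):
  M_1 = Pb²(3a+b)x/L³ - Pab²/L²  [x≤a] = 16·(10/3)²·(3·(20/3)+(10/3))·6/10³ - 16·(20/3)·(10/3)²/10² = 352/27 kN·m
Load 2 — uniform load w=16 kN/m over full span:
  M_2 = wLx/2 - wL²/12 - wx²/2 = 16·10·6/2 - 16·10²/12 - 16·6²/2 = 176/3 kN·m
Superposition: M = Σ M_i = 1936/27 kN·m ≈ 71.703704 kN·m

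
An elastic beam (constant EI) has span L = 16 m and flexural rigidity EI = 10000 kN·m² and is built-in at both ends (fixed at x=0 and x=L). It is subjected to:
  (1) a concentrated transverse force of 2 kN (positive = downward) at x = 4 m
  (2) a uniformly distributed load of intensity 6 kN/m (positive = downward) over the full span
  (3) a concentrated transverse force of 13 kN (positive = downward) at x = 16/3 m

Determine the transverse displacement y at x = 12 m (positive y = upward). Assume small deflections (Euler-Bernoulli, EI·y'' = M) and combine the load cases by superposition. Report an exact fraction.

y(12) = -5443/81000 m

Load 1 — point force P=2 kN at a=4 m (b=L-a=12):
  y_1 = -Pa²(L-x)²(3bL-(3b+a)(L-x))/(6L³EI)  [x>a] = -2·4²·(16-12)²·(3·12·16-(3·12+4)·(16-12))/(6·16³·10000) = -13/15000 m
Load 2 — uniform load w=6 kN/m over full span:
  y_2 = -wx²(L-x)²/(24EI) = -6·12²·(16-12)²/(24·10000) = -36/625 m
Load 3 — point force P=13 kN at a=16/3 m (b=L-a=32/3):
  y_3 = -Pa²(L-x)²(3bL-(3b+a)(L-x))/(6L³EI)  [x>a] = -13·(16/3)²·(16-12)²·(3·(32/3)·16-(3·(32/3)+(16/3))·(16-12))/(6·16³·10000) = -442/50625 m
Superposition: y = Σ y_i = -5443/81000 m ≈ -0.067198 m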